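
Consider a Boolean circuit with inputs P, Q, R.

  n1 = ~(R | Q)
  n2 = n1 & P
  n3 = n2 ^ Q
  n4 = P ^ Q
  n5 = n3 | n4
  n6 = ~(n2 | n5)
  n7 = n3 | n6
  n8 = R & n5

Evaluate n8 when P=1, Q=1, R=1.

1

n1 = ~(1 | 1) = 0
n2 = 0 & 1 = 0
n3 = 0 ^ 1 = 1
n4 = 1 ^ 1 = 0
n5 = 1 | 0 = 1
n8 = 1 & 1 = 1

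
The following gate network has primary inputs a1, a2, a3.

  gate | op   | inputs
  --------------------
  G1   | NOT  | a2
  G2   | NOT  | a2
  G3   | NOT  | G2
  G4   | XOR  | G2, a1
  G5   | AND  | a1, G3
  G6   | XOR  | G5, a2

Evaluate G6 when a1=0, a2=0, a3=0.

G2 = NOT 0 = 1
G3 = NOT 1 = 0
G5 = 0 AND 0 = 0
G6 = 0 XOR 0 = 0

0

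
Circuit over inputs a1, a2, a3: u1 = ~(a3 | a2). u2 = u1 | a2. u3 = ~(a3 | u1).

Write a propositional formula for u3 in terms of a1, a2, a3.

~(a3 | (~(a3 | a2)))

u1 = ~(a3 | a2)
u3 = ~(a3 | u1) = ~(a3 | (~(a3 | a2)))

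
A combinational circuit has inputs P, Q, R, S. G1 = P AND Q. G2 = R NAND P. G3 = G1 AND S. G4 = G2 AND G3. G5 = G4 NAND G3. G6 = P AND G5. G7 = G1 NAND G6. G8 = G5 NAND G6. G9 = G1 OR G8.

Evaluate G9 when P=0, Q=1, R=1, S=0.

G1 = 0 AND 1 = 0
G2 = 1 NAND 0 = 1
G3 = 0 AND 0 = 0
G4 = 1 AND 0 = 0
G5 = 0 NAND 0 = 1
G6 = 0 AND 1 = 0
G8 = 1 NAND 0 = 1
G9 = 0 OR 1 = 1

1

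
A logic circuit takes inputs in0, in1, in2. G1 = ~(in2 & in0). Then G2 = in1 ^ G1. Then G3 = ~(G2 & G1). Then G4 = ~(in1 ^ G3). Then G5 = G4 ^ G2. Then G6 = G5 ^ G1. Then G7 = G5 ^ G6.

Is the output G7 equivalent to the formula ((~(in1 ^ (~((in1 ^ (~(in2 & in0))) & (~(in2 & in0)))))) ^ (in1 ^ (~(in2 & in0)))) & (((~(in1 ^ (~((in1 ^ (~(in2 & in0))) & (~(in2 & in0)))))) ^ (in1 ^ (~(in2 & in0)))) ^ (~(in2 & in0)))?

G1 = ~(in2 & in0)
G2 = in1 ^ G1 = in1 ^ (~(in2 & in0))
G3 = ~(G2 & G1) = ~((in1 ^ (~(in2 & in0))) & (~(in2 & in0)))
G4 = ~(in1 ^ G3) = ~(in1 ^ (~((in1 ^ (~(in2 & in0))) & (~(in2 & in0)))))
G5 = G4 ^ G2 = (~(in1 ^ (~((in1 ^ (~(in2 & in0))) & (~(in2 & in0)))))) ^ (in1 ^ (~(in2 & in0)))
G6 = G5 ^ G1 = ((~(in1 ^ (~((in1 ^ (~(in2 & in0))) & (~(in2 & in0)))))) ^ (in1 ^ (~(in2 & in0)))) ^ (~(in2 & in0))
G7 = G5 ^ G6 = ((~(in1 ^ (~((in1 ^ (~(in2 & in0))) & (~(in2 & in0)))))) ^ (in1 ^ (~(in2 & in0)))) ^ (((~(in1 ^ (~((in1 ^ (~(in2 & in0))) & (~(in2 & in0)))))) ^ (in1 ^ (~(in2 & in0)))) ^ (~(in2 & in0)))
At in0=0, in1=0, in2=0: circuit gives 1, formula gives 0.

No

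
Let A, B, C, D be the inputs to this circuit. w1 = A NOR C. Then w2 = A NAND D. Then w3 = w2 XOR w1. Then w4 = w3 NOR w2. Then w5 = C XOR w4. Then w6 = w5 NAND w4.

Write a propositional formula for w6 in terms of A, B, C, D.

w1 = A NOR C
w2 = A NAND D
w3 = w2 XOR w1 = (A NAND D) XOR (A NOR C)
w4 = w3 NOR w2 = ((A NAND D) XOR (A NOR C)) NOR (A NAND D)
w5 = C XOR w4 = C XOR (((A NAND D) XOR (A NOR C)) NOR (A NAND D))
w6 = w5 NAND w4 = (C XOR (((A NAND D) XOR (A NOR C)) NOR (A NAND D))) NAND (((A NAND D) XOR (A NOR C)) NOR (A NAND D))

(C XOR (((A NAND D) XOR (A NOR C)) NOR (A NAND D))) NAND (((A NAND D) XOR (A NOR C)) NOR (A NAND D))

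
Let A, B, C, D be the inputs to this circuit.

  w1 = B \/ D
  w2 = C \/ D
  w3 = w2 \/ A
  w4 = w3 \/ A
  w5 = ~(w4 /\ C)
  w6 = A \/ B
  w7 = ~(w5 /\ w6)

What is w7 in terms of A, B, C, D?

~((~((((C \/ D) \/ A) \/ A) /\ C)) /\ (A \/ B))

w2 = C \/ D
w3 = w2 \/ A = (C \/ D) \/ A
w4 = w3 \/ A = ((C \/ D) \/ A) \/ A
w5 = ~(w4 /\ C) = ~((((C \/ D) \/ A) \/ A) /\ C)
w6 = A \/ B
w7 = ~(w5 /\ w6) = ~((~((((C \/ D) \/ A) \/ A) /\ C)) /\ (A \/ B))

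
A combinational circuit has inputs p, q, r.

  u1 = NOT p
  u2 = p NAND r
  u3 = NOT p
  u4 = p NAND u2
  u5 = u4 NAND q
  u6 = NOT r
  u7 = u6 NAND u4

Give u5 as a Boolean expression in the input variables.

(p NAND (p NAND r)) NAND q

u2 = p NAND r
u4 = p NAND u2 = p NAND (p NAND r)
u5 = u4 NAND q = (p NAND (p NAND r)) NAND q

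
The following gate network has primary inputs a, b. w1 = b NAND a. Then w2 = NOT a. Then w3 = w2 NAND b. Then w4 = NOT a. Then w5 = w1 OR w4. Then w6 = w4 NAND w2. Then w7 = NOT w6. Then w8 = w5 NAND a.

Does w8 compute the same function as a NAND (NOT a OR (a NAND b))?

Yes

w1 = b NAND a
w4 = NOT a
w5 = w1 OR w4 = (b NAND a) OR NOT a
w8 = w5 NAND a = ((b NAND a) OR NOT a) NAND a
At a=1, b=0: circuit gives 0, formula gives 0.
At a=0, b=0: circuit gives 1, formula gives 1.
Agrees on all 4 inputs.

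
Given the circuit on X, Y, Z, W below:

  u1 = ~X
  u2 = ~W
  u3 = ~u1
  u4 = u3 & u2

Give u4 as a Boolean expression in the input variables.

u1 = ~X
u2 = ~W
u3 = ~u1 = ~~X
u4 = u3 & u2 = ~~X & ~W

~~X & ~W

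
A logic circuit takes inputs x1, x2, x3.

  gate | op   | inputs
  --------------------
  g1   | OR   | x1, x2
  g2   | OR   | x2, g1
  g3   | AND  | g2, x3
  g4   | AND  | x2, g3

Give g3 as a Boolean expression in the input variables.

g1 = x1 OR x2
g2 = x2 OR g1 = x2 OR (x1 OR x2)
g3 = g2 AND x3 = (x2 OR (x1 OR x2)) AND x3

(x2 OR (x1 OR x2)) AND x3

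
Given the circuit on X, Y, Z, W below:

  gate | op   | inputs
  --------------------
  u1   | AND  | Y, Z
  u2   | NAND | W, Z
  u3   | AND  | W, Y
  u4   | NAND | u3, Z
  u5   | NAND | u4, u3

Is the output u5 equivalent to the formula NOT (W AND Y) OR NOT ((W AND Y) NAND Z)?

Yes

u3 = W AND Y
u4 = u3 NAND Z = (W AND Y) NAND Z
u5 = u4 NAND u3 = ((W AND Y) NAND Z) NAND (W AND Y)
At X=0, Y=1, Z=0, W=1: circuit gives 0, formula gives 0.
At X=0, Y=0, Z=0, W=0: circuit gives 1, formula gives 1.
Agrees on all 16 inputs.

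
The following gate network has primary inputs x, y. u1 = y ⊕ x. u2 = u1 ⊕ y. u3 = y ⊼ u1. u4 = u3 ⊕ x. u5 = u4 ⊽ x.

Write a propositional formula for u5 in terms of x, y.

((y ⊼ (y ⊕ x)) ⊕ x) ⊽ x

u1 = y ⊕ x
u3 = y ⊼ u1 = y ⊼ (y ⊕ x)
u4 = u3 ⊕ x = (y ⊼ (y ⊕ x)) ⊕ x
u5 = u4 ⊽ x = ((y ⊼ (y ⊕ x)) ⊕ x) ⊽ x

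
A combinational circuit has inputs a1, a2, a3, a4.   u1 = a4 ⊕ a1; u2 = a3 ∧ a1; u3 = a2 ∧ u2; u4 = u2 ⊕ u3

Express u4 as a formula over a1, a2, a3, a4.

u2 = a3 ∧ a1
u3 = a2 ∧ u2 = a2 ∧ (a3 ∧ a1)
u4 = u2 ⊕ u3 = (a3 ∧ a1) ⊕ (a2 ∧ (a3 ∧ a1))

(a3 ∧ a1) ⊕ (a2 ∧ (a3 ∧ a1))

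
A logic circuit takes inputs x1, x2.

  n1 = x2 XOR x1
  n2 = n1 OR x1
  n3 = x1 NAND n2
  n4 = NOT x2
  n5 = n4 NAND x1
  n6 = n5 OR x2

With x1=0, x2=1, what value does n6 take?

n4 = NOT 1 = 0
n5 = 0 NAND 0 = 1
n6 = 1 OR 1 = 1

1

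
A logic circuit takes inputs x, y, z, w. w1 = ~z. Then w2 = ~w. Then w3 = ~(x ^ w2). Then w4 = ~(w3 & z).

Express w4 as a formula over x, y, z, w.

~((~(x ^ ~w)) & z)

w2 = ~w
w3 = ~(x ^ w2) = ~(x ^ ~w)
w4 = ~(w3 & z) = ~((~(x ^ ~w)) & z)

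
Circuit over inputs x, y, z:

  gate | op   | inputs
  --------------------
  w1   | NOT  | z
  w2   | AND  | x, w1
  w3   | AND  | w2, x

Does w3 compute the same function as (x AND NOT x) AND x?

No

w1 = NOT z
w2 = x AND w1 = x AND NOT z
w3 = w2 AND x = (x AND NOT z) AND x
At x=1, y=0, z=0: circuit gives 1, formula gives 0.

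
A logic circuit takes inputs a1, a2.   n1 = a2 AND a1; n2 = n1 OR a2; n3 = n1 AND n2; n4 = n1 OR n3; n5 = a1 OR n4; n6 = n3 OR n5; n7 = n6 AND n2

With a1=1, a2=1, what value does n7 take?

1

n1 = 1 AND 1 = 1
n2 = 1 OR 1 = 1
n3 = 1 AND 1 = 1
n4 = 1 OR 1 = 1
n5 = 1 OR 1 = 1
n6 = 1 OR 1 = 1
n7 = 1 AND 1 = 1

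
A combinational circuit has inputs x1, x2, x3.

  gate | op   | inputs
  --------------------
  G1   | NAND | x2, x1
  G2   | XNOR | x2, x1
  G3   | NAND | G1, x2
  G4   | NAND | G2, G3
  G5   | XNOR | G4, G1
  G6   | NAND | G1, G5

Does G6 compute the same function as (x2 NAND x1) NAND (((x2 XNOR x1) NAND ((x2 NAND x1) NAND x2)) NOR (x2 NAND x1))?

No

G1 = x2 NAND x1
G2 = x2 XNOR x1
G3 = G1 NAND x2 = (x2 NAND x1) NAND x2
G4 = G2 NAND G3 = (x2 XNOR x1) NAND ((x2 NAND x1) NAND x2)
G5 = G4 XNOR G1 = ((x2 XNOR x1) NAND ((x2 NAND x1) NAND x2)) XNOR (x2 NAND x1)
G6 = G1 NAND G5 = (x2 NAND x1) NAND (((x2 XNOR x1) NAND ((x2 NAND x1) NAND x2)) XNOR (x2 NAND x1))
At x1=0, x2=1, x3=0: circuit gives 0, formula gives 1.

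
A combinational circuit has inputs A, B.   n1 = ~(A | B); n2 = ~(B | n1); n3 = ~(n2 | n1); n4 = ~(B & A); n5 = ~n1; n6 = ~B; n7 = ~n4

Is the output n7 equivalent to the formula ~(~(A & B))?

Yes

n4 = ~(B & A)
n7 = ~n4 = ~(~(B & A))
At A=0, B=0: circuit gives 0, formula gives 0.
At A=1, B=1: circuit gives 1, formula gives 1.
Agrees on all 4 inputs.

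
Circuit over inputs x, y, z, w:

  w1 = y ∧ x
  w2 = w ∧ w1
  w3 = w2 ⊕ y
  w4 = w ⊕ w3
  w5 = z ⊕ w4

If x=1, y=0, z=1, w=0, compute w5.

1

w1 = 0 ∧ 1 = 0
w2 = 0 ∧ 0 = 0
w3 = 0 ⊕ 0 = 0
w4 = 0 ⊕ 0 = 0
w5 = 1 ⊕ 0 = 1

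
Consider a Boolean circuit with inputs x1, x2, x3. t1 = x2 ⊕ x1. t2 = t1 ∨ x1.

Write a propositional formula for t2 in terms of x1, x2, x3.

(x2 ⊕ x1) ∨ x1

t1 = x2 ⊕ x1
t2 = t1 ∨ x1 = (x2 ⊕ x1) ∨ x1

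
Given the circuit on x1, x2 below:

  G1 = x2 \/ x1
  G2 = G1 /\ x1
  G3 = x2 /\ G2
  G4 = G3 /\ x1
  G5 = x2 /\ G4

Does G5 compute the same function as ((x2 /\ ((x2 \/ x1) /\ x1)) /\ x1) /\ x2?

Yes

G1 = x2 \/ x1
G2 = G1 /\ x1 = (x2 \/ x1) /\ x1
G3 = x2 /\ G2 = x2 /\ ((x2 \/ x1) /\ x1)
G4 = G3 /\ x1 = (x2 /\ ((x2 \/ x1) /\ x1)) /\ x1
G5 = x2 /\ G4 = x2 /\ ((x2 /\ ((x2 \/ x1) /\ x1)) /\ x1)
At x1=0, x2=0: circuit gives 0, formula gives 0.
At x1=1, x2=1: circuit gives 1, formula gives 1.
Agrees on all 4 inputs.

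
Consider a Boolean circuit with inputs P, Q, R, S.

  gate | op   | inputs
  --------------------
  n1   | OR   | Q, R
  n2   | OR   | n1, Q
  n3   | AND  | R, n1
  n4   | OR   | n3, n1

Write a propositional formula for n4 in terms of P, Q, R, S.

n1 = Q OR R
n3 = R AND n1 = R AND (Q OR R)
n4 = n3 OR n1 = (R AND (Q OR R)) OR (Q OR R)

(R AND (Q OR R)) OR (Q OR R)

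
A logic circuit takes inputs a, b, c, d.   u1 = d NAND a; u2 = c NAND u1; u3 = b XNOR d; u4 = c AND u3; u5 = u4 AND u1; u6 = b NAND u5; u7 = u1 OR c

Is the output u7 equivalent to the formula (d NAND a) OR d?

u1 = d NAND a
u7 = u1 OR c = (d NAND a) OR c
At a=1, b=0, c=0, d=1: circuit gives 0, formula gives 1.

No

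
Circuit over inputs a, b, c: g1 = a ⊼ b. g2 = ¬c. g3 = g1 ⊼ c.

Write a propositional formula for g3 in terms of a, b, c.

(a ⊼ b) ⊼ c

g1 = a ⊼ b
g3 = g1 ⊼ c = (a ⊼ b) ⊼ c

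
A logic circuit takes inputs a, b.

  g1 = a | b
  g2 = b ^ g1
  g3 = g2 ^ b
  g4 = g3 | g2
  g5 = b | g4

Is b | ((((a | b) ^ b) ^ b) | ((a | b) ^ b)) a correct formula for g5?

g1 = a | b
g2 = b ^ g1 = b ^ (a | b)
g3 = g2 ^ b = (b ^ (a | b)) ^ b
g4 = g3 | g2 = ((b ^ (a | b)) ^ b) | (b ^ (a | b))
g5 = b | g4 = b | (((b ^ (a | b)) ^ b) | (b ^ (a | b)))
At a=0, b=0: circuit gives 0, formula gives 0.
At a=0, b=1: circuit gives 1, formula gives 1.
Agrees on all 4 inputs.

Yes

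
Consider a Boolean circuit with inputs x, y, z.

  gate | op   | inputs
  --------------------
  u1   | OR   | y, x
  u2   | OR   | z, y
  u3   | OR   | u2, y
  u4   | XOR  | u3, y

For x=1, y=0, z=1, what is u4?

u2 = 1 OR 0 = 1
u3 = 1 OR 0 = 1
u4 = 1 XOR 0 = 1

1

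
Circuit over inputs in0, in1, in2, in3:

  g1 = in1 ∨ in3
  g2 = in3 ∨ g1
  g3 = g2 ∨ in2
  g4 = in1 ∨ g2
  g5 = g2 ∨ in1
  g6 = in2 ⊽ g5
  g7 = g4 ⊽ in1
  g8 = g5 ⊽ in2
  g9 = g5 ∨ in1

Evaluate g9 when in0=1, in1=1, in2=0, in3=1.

1

g1 = 1 ∨ 1 = 1
g2 = 1 ∨ 1 = 1
g5 = 1 ∨ 1 = 1
g9 = 1 ∨ 1 = 1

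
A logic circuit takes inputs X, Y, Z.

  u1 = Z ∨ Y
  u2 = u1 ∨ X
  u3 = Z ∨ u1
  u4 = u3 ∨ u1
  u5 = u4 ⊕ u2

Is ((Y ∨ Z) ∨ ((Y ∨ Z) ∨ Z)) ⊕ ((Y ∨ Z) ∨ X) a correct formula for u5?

Yes

u1 = Z ∨ Y
u2 = u1 ∨ X = (Z ∨ Y) ∨ X
u3 = Z ∨ u1 = Z ∨ (Z ∨ Y)
u4 = u3 ∨ u1 = (Z ∨ (Z ∨ Y)) ∨ (Z ∨ Y)
u5 = u4 ⊕ u2 = ((Z ∨ (Z ∨ Y)) ∨ (Z ∨ Y)) ⊕ ((Z ∨ Y) ∨ X)
At X=0, Y=0, Z=0: circuit gives 0, formula gives 0.
At X=1, Y=0, Z=0: circuit gives 1, formula gives 1.
Agrees on all 8 inputs.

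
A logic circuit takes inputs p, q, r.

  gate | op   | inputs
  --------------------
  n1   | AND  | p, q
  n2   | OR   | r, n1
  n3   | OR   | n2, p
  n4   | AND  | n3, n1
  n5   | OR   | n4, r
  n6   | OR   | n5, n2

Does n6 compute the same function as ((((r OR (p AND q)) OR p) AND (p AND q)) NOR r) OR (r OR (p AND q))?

n1 = p AND q
n2 = r OR n1 = r OR (p AND q)
n3 = n2 OR p = (r OR (p AND q)) OR p
n4 = n3 AND n1 = ((r OR (p AND q)) OR p) AND (p AND q)
n5 = n4 OR r = (((r OR (p AND q)) OR p) AND (p AND q)) OR r
n6 = n5 OR n2 = ((((r OR (p AND q)) OR p) AND (p AND q)) OR r) OR (r OR (p AND q))
At p=0, q=0, r=0: circuit gives 0, formula gives 1.

No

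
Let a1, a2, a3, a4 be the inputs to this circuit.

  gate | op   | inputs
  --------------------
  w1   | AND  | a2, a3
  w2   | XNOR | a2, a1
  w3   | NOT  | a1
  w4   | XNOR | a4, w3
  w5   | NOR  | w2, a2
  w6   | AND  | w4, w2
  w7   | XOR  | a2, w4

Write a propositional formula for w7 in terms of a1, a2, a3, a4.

w3 = NOT a1
w4 = a4 XNOR w3 = a4 XNOR NOT a1
w7 = a2 XOR w4 = a2 XOR (a4 XNOR NOT a1)

a2 XOR (a4 XNOR NOT a1)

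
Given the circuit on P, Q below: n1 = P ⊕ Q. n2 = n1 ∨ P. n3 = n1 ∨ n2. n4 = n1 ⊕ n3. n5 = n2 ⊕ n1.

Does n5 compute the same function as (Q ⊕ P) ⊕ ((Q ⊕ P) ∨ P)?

Yes

n1 = P ⊕ Q
n2 = n1 ∨ P = (P ⊕ Q) ∨ P
n5 = n2 ⊕ n1 = ((P ⊕ Q) ∨ P) ⊕ (P ⊕ Q)
At P=0, Q=0: circuit gives 0, formula gives 0.
At P=1, Q=1: circuit gives 1, formula gives 1.
Agrees on all 4 inputs.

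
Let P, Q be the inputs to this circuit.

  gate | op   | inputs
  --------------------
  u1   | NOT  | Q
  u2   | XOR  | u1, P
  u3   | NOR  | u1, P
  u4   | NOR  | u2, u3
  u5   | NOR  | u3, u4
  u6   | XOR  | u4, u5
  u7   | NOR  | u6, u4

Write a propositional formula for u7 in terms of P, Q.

u1 = NOT Q
u2 = u1 XOR P = NOT Q XOR P
u3 = u1 NOR P = NOT Q NOR P
u4 = u2 NOR u3 = (NOT Q XOR P) NOR (NOT Q NOR P)
u5 = u3 NOR u4 = (NOT Q NOR P) NOR ((NOT Q XOR P) NOR (NOT Q NOR P))
u6 = u4 XOR u5 = ((NOT Q XOR P) NOR (NOT Q NOR P)) XOR ((NOT Q NOR P) NOR ((NOT Q XOR P) NOR (NOT Q NOR P)))
u7 = u6 NOR u4 = (((NOT Q XOR P) NOR (NOT Q NOR P)) XOR ((NOT Q NOR P) NOR ((NOT Q XOR P) NOR (NOT Q NOR P)))) NOR ((NOT Q XOR P) NOR (NOT Q NOR P))

(((NOT Q XOR P) NOR (NOT Q NOR P)) XOR ((NOT Q NOR P) NOR ((NOT Q XOR P) NOR (NOT Q NOR P)))) NOR ((NOT Q XOR P) NOR (NOT Q NOR P))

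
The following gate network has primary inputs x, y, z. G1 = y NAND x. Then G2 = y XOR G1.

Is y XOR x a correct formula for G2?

G1 = y NAND x
G2 = y XOR G1 = y XOR (y NAND x)
At x=0, y=0, z=0: circuit gives 1, formula gives 0.

No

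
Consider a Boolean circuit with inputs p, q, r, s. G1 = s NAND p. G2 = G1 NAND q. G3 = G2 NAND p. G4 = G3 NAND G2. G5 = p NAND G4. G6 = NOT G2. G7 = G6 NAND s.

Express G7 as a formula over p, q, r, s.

G1 = s NAND p
G2 = G1 NAND q = (s NAND p) NAND q
G6 = NOT G2 = NOT ((s NAND p) NAND q)
G7 = G6 NAND s = NOT ((s NAND p) NAND q) NAND s

NOT ((s NAND p) NAND q) NAND s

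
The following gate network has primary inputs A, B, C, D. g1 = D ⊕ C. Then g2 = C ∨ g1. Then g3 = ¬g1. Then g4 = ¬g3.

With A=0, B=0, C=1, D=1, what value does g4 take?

g1 = 1 ⊕ 1 = 0
g3 = ¬0 = 1
g4 = ¬1 = 0

0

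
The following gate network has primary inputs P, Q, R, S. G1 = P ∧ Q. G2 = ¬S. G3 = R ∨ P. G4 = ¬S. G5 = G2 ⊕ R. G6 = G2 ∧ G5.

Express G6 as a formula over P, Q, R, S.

¬S ∧ (¬S ⊕ R)

G2 = ¬S
G5 = G2 ⊕ R = ¬S ⊕ R
G6 = G2 ∧ G5 = ¬S ∧ (¬S ⊕ R)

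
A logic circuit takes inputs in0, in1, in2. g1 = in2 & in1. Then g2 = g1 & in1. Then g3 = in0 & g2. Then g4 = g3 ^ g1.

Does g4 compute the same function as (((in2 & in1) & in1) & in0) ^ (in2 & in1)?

Yes

g1 = in2 & in1
g2 = g1 & in1 = (in2 & in1) & in1
g3 = in0 & g2 = in0 & ((in2 & in1) & in1)
g4 = g3 ^ g1 = (in0 & ((in2 & in1) & in1)) ^ (in2 & in1)
At in0=0, in1=0, in2=0: circuit gives 0, formula gives 0.
At in0=0, in1=1, in2=1: circuit gives 1, formula gives 1.
Agrees on all 8 inputs.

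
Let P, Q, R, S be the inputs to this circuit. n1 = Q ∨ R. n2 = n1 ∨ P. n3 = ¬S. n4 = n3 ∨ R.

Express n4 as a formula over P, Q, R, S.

¬S ∨ R

n3 = ¬S
n4 = n3 ∨ R = ¬S ∨ R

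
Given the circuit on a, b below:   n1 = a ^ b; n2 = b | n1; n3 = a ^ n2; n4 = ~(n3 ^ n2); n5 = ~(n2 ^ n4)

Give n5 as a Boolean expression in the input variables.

n1 = a ^ b
n2 = b | n1 = b | (a ^ b)
n3 = a ^ n2 = a ^ (b | (a ^ b))
n4 = ~(n3 ^ n2) = ~((a ^ (b | (a ^ b))) ^ (b | (a ^ b)))
n5 = ~(n2 ^ n4) = ~((b | (a ^ b)) ^ (~((a ^ (b | (a ^ b))) ^ (b | (a ^ b)))))

~((b | (a ^ b)) ^ (~((a ^ (b | (a ^ b))) ^ (b | (a ^ b)))))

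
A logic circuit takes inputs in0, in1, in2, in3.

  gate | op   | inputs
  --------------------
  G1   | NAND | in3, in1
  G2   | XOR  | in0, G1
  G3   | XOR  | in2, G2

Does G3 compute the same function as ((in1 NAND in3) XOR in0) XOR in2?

Yes

G1 = in3 NAND in1
G2 = in0 XOR G1 = in0 XOR (in3 NAND in1)
G3 = in2 XOR G2 = in2 XOR (in0 XOR (in3 NAND in1))
At in0=0, in1=0, in2=1, in3=0: circuit gives 0, formula gives 0.
At in0=0, in1=0, in2=0, in3=0: circuit gives 1, formula gives 1.
Agrees on all 16 inputs.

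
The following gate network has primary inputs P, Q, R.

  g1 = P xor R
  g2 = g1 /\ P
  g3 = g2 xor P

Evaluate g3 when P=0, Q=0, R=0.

g1 = 0 xor 0 = 0
g2 = 0 /\ 0 = 0
g3 = 0 xor 0 = 0

0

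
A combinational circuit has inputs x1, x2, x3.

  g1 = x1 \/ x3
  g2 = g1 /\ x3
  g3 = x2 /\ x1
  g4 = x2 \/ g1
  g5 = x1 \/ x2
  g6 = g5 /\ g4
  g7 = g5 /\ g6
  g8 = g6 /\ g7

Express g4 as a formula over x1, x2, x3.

g1 = x1 \/ x3
g4 = x2 \/ g1 = x2 \/ (x1 \/ x3)

x2 \/ (x1 \/ x3)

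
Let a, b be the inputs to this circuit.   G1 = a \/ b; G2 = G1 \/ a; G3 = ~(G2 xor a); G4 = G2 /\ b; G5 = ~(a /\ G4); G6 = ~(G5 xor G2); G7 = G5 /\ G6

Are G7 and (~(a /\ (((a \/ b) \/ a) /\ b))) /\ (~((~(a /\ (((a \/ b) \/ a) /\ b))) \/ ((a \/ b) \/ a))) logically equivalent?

G1 = a \/ b
G2 = G1 \/ a = (a \/ b) \/ a
G4 = G2 /\ b = ((a \/ b) \/ a) /\ b
G5 = ~(a /\ G4) = ~(a /\ (((a \/ b) \/ a) /\ b))
G6 = ~(G5 xor G2) = ~((~(a /\ (((a \/ b) \/ a) /\ b))) xor ((a \/ b) \/ a))
G7 = G5 /\ G6 = (~(a /\ (((a \/ b) \/ a) /\ b))) /\ (~((~(a /\ (((a \/ b) \/ a) /\ b))) xor ((a \/ b) \/ a)))
At a=0, b=1: circuit gives 1, formula gives 0.

No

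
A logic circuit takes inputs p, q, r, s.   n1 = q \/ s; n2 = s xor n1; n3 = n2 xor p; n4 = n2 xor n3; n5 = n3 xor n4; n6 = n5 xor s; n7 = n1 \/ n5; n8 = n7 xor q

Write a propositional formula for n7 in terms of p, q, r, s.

(q \/ s) \/ (((s xor (q \/ s)) xor p) xor ((s xor (q \/ s)) xor ((s xor (q \/ s)) xor p)))

n1 = q \/ s
n2 = s xor n1 = s xor (q \/ s)
n3 = n2 xor p = (s xor (q \/ s)) xor p
n4 = n2 xor n3 = (s xor (q \/ s)) xor ((s xor (q \/ s)) xor p)
n5 = n3 xor n4 = ((s xor (q \/ s)) xor p) xor ((s xor (q \/ s)) xor ((s xor (q \/ s)) xor p))
n7 = n1 \/ n5 = (q \/ s) \/ (((s xor (q \/ s)) xor p) xor ((s xor (q \/ s)) xor ((s xor (q \/ s)) xor p)))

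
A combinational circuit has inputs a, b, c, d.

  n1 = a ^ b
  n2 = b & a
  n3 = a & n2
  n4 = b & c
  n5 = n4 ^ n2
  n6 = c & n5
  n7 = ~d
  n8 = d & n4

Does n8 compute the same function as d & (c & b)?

Yes

n4 = b & c
n8 = d & n4 = d & (b & c)
At a=0, b=0, c=0, d=0: circuit gives 0, formula gives 0.
At a=0, b=1, c=1, d=1: circuit gives 1, formula gives 1.
Agrees on all 16 inputs.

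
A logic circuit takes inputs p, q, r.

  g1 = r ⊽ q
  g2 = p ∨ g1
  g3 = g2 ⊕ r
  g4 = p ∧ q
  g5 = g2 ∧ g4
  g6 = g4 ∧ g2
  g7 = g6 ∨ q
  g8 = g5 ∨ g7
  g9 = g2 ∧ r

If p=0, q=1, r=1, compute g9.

g1 = 1 ⊽ 1 = 0
g2 = 0 ∨ 0 = 0
g9 = 0 ∧ 1 = 0

0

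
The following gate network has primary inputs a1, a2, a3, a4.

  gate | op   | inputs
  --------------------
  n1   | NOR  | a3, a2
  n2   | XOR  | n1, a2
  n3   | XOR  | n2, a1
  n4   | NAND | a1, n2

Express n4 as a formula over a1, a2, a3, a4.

n1 = a3 NOR a2
n2 = n1 XOR a2 = (a3 NOR a2) XOR a2
n4 = a1 NAND n2 = a1 NAND ((a3 NOR a2) XOR a2)

a1 NAND ((a3 NOR a2) XOR a2)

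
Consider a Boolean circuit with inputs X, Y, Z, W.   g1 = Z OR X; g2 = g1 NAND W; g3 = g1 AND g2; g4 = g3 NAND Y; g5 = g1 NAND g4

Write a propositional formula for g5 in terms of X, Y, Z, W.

(Z OR X) NAND (((Z OR X) AND ((Z OR X) NAND W)) NAND Y)

g1 = Z OR X
g2 = g1 NAND W = (Z OR X) NAND W
g3 = g1 AND g2 = (Z OR X) AND ((Z OR X) NAND W)
g4 = g3 NAND Y = ((Z OR X) AND ((Z OR X) NAND W)) NAND Y
g5 = g1 NAND g4 = (Z OR X) NAND (((Z OR X) AND ((Z OR X) NAND W)) NAND Y)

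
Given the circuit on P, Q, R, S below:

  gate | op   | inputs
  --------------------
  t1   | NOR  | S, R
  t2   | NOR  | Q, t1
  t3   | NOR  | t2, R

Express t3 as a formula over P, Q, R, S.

t1 = S NOR R
t2 = Q NOR t1 = Q NOR (S NOR R)
t3 = t2 NOR R = (Q NOR (S NOR R)) NOR R

(Q NOR (S NOR R)) NOR R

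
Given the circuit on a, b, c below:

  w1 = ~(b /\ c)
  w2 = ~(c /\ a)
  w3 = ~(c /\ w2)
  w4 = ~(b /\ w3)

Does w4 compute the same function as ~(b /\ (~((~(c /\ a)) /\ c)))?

w2 = ~(c /\ a)
w3 = ~(c /\ w2) = ~(c /\ (~(c /\ a)))
w4 = ~(b /\ w3) = ~(b /\ (~(c /\ (~(c /\ a)))))
At a=0, b=1, c=0: circuit gives 0, formula gives 0.
At a=0, b=0, c=0: circuit gives 1, formula gives 1.
Agrees on all 8 inputs.

Yes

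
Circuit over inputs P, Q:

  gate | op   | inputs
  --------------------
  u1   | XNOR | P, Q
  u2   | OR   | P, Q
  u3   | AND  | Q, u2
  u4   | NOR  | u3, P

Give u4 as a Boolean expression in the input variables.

u2 = P OR Q
u3 = Q AND u2 = Q AND (P OR Q)
u4 = u3 NOR P = (Q AND (P OR Q)) NOR P

(Q AND (P OR Q)) NOR P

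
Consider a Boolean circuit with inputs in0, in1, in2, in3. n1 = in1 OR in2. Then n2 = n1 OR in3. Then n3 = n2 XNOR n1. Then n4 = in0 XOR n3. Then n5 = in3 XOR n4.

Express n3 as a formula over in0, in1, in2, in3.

n1 = in1 OR in2
n2 = n1 OR in3 = (in1 OR in2) OR in3
n3 = n2 XNOR n1 = ((in1 OR in2) OR in3) XNOR (in1 OR in2)

((in1 OR in2) OR in3) XNOR (in1 OR in2)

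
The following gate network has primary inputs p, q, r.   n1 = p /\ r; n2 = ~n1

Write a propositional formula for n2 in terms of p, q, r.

n1 = p /\ r
n2 = ~n1 = ~(p /\ r)

~(p /\ r)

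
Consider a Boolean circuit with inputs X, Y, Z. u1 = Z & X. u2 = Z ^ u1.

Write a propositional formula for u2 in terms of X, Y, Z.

u1 = Z & X
u2 = Z ^ u1 = Z ^ (Z & X)

Z ^ (Z & X)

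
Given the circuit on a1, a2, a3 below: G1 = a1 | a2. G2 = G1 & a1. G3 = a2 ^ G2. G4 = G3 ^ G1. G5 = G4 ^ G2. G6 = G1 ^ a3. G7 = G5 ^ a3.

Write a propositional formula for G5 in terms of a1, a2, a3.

((a2 ^ ((a1 | a2) & a1)) ^ (a1 | a2)) ^ ((a1 | a2) & a1)

G1 = a1 | a2
G2 = G1 & a1 = (a1 | a2) & a1
G3 = a2 ^ G2 = a2 ^ ((a1 | a2) & a1)
G4 = G3 ^ G1 = (a2 ^ ((a1 | a2) & a1)) ^ (a1 | a2)
G5 = G4 ^ G2 = ((a2 ^ ((a1 | a2) & a1)) ^ (a1 | a2)) ^ ((a1 | a2) & a1)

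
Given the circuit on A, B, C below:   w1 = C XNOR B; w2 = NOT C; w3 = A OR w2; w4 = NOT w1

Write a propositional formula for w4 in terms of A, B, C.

NOT (C XNOR B)

w1 = C XNOR B
w4 = NOT w1 = NOT (C XNOR B)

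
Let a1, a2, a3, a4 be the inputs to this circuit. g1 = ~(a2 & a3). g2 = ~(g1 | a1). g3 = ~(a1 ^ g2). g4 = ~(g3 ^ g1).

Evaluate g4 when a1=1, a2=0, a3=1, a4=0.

0

g1 = ~(0 & 1) = 1
g2 = ~(1 | 1) = 0
g3 = ~(1 ^ 0) = 0
g4 = ~(0 ^ 1) = 0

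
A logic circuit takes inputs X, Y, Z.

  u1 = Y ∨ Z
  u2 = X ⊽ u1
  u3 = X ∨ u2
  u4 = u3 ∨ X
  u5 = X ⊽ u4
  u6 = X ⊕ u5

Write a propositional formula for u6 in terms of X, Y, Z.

X ⊕ (X ⊽ ((X ∨ (X ⊽ (Y ∨ Z))) ∨ X))

u1 = Y ∨ Z
u2 = X ⊽ u1 = X ⊽ (Y ∨ Z)
u3 = X ∨ u2 = X ∨ (X ⊽ (Y ∨ Z))
u4 = u3 ∨ X = (X ∨ (X ⊽ (Y ∨ Z))) ∨ X
u5 = X ⊽ u4 = X ⊽ ((X ∨ (X ⊽ (Y ∨ Z))) ∨ X)
u6 = X ⊕ u5 = X ⊕ (X ⊽ ((X ∨ (X ⊽ (Y ∨ Z))) ∨ X))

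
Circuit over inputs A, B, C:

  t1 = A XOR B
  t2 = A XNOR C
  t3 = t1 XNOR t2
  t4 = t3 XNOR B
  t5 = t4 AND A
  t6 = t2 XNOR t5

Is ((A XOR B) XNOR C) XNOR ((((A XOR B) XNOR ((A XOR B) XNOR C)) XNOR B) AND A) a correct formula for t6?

No

t1 = A XOR B
t2 = A XNOR C
t3 = t1 XNOR t2 = (A XOR B) XNOR (A XNOR C)
t4 = t3 XNOR B = ((A XOR B) XNOR (A XNOR C)) XNOR B
t5 = t4 AND A = (((A XOR B) XNOR (A XNOR C)) XNOR B) AND A
t6 = t2 XNOR t5 = (A XNOR C) XNOR ((((A XOR B) XNOR (A XNOR C)) XNOR B) AND A)
At A=0, B=1, C=0: circuit gives 0, formula gives 1.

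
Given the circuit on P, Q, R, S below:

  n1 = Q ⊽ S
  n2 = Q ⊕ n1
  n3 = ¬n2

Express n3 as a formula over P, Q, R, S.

¬(Q ⊕ (Q ⊽ S))

n1 = Q ⊽ S
n2 = Q ⊕ n1 = Q ⊕ (Q ⊽ S)
n3 = ¬n2 = ¬(Q ⊕ (Q ⊽ S))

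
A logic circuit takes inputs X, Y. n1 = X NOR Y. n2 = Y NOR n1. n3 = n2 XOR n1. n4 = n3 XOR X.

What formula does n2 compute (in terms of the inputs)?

Y NOR (X NOR Y)

n1 = X NOR Y
n2 = Y NOR n1 = Y NOR (X NOR Y)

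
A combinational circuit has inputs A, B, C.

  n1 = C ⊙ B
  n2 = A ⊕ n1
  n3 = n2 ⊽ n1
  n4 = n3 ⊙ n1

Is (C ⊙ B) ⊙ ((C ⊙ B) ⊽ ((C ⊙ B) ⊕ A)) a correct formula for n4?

n1 = C ⊙ B
n2 = A ⊕ n1 = A ⊕ (C ⊙ B)
n3 = n2 ⊽ n1 = (A ⊕ (C ⊙ B)) ⊽ (C ⊙ B)
n4 = n3 ⊙ n1 = ((A ⊕ (C ⊙ B)) ⊽ (C ⊙ B)) ⊙ (C ⊙ B)
At A=0, B=0, C=0: circuit gives 0, formula gives 0.
At A=1, B=0, C=1: circuit gives 1, formula gives 1.
Agrees on all 8 inputs.

Yes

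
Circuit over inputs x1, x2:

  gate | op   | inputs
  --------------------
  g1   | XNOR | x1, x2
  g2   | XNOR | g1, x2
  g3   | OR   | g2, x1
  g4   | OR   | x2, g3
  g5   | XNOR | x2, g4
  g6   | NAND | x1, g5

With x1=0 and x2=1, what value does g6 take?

1

g1 = 0 XNOR 1 = 0
g2 = 0 XNOR 1 = 0
g3 = 0 OR 0 = 0
g4 = 1 OR 0 = 1
g5 = 1 XNOR 1 = 1
g6 = 0 NAND 1 = 1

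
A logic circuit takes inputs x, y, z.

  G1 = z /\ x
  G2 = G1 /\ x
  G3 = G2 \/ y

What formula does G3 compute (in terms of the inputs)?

G1 = z /\ x
G2 = G1 /\ x = (z /\ x) /\ x
G3 = G2 \/ y = ((z /\ x) /\ x) \/ y

((z /\ x) /\ x) \/ y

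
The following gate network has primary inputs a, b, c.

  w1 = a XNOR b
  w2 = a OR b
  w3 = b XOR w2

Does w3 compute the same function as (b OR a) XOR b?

w2 = a OR b
w3 = b XOR w2 = b XOR (a OR b)
At a=0, b=0, c=0: circuit gives 0, formula gives 0.
At a=1, b=0, c=0: circuit gives 1, formula gives 1.
Agrees on all 8 inputs.

Yes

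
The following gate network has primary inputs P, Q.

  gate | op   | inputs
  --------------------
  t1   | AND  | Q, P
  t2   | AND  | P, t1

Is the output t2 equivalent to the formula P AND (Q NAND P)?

No

t1 = Q AND P
t2 = P AND t1 = P AND (Q AND P)
At P=1, Q=0: circuit gives 0, formula gives 1.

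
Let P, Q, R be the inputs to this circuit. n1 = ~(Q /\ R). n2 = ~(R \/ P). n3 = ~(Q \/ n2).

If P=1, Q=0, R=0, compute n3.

1

n2 = ~(0 \/ 1) = 0
n3 = ~(0 \/ 0) = 1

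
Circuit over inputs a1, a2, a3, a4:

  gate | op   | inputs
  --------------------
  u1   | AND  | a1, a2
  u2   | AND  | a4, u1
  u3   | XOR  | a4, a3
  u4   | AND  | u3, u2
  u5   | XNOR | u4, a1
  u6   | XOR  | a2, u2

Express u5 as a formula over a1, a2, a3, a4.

u1 = a1 AND a2
u2 = a4 AND u1 = a4 AND (a1 AND a2)
u3 = a4 XOR a3
u4 = u3 AND u2 = (a4 XOR a3) AND (a4 AND (a1 AND a2))
u5 = u4 XNOR a1 = ((a4 XOR a3) AND (a4 AND (a1 AND a2))) XNOR a1

((a4 XOR a3) AND (a4 AND (a1 AND a2))) XNOR a1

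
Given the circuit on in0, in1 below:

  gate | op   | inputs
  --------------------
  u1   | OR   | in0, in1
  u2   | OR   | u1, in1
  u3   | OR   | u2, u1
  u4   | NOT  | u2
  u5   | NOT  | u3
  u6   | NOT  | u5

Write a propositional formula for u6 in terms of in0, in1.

NOT NOT (((in0 OR in1) OR in1) OR (in0 OR in1))

u1 = in0 OR in1
u2 = u1 OR in1 = (in0 OR in1) OR in1
u3 = u2 OR u1 = ((in0 OR in1) OR in1) OR (in0 OR in1)
u5 = NOT u3 = NOT (((in0 OR in1) OR in1) OR (in0 OR in1))
u6 = NOT u5 = NOT NOT (((in0 OR in1) OR in1) OR (in0 OR in1))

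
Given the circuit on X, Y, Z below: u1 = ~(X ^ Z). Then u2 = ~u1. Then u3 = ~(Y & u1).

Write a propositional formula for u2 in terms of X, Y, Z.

u1 = ~(X ^ Z)
u2 = ~u1 = ~(~(X ^ Z))

~(~(X ^ Z))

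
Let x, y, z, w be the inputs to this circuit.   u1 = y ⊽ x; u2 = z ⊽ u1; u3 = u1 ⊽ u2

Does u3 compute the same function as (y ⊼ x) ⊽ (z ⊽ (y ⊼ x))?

No

u1 = y ⊽ x
u2 = z ⊽ u1 = z ⊽ (y ⊽ x)
u3 = u1 ⊽ u2 = (y ⊽ x) ⊽ (z ⊽ (y ⊽ x))
At x=0, y=1, z=1, w=0: circuit gives 1, formula gives 0.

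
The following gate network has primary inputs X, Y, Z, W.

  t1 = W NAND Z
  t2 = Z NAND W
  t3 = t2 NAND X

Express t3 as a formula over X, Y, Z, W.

(Z NAND W) NAND X

t2 = Z NAND W
t3 = t2 NAND X = (Z NAND W) NAND X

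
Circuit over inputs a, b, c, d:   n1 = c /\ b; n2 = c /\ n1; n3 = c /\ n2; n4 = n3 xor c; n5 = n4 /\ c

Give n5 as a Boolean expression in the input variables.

n1 = c /\ b
n2 = c /\ n1 = c /\ (c /\ b)
n3 = c /\ n2 = c /\ (c /\ (c /\ b))
n4 = n3 xor c = (c /\ (c /\ (c /\ b))) xor c
n5 = n4 /\ c = ((c /\ (c /\ (c /\ b))) xor c) /\ c

((c /\ (c /\ (c /\ b))) xor c) /\ c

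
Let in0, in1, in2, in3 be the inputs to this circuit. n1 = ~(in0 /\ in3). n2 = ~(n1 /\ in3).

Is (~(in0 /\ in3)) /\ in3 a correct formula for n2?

n1 = ~(in0 /\ in3)
n2 = ~(n1 /\ in3) = ~((~(in0 /\ in3)) /\ in3)
At in0=0, in1=0, in2=0, in3=0: circuit gives 1, formula gives 0.

No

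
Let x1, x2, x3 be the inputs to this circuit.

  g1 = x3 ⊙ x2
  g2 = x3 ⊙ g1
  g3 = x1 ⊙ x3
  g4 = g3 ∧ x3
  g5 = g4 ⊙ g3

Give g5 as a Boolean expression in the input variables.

((x1 ⊙ x3) ∧ x3) ⊙ (x1 ⊙ x3)

g3 = x1 ⊙ x3
g4 = g3 ∧ x3 = (x1 ⊙ x3) ∧ x3
g5 = g4 ⊙ g3 = ((x1 ⊙ x3) ∧ x3) ⊙ (x1 ⊙ x3)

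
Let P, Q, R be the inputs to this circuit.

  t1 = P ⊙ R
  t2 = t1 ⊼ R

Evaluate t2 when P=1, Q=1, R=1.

t1 = 1 ⊙ 1 = 1
t2 = 1 ⊼ 1 = 0

0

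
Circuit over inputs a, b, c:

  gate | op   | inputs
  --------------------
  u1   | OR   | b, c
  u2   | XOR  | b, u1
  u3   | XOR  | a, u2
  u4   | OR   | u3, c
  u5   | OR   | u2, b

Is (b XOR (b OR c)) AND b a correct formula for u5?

No

u1 = b OR c
u2 = b XOR u1 = b XOR (b OR c)
u5 = u2 OR b = (b XOR (b OR c)) OR b
At a=0, b=0, c=1: circuit gives 1, formula gives 0.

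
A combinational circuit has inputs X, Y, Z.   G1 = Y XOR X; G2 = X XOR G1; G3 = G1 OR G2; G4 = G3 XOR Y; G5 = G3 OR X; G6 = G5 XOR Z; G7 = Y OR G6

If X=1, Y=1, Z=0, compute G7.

1

G1 = 1 XOR 1 = 0
G2 = 1 XOR 0 = 1
G3 = 0 OR 1 = 1
G5 = 1 OR 1 = 1
G6 = 1 XOR 0 = 1
G7 = 1 OR 1 = 1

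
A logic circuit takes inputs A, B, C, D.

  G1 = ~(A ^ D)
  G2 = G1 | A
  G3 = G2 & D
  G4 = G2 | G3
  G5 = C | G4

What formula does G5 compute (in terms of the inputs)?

G1 = ~(A ^ D)
G2 = G1 | A = (~(A ^ D)) | A
G3 = G2 & D = ((~(A ^ D)) | A) & D
G4 = G2 | G3 = ((~(A ^ D)) | A) | (((~(A ^ D)) | A) & D)
G5 = C | G4 = C | (((~(A ^ D)) | A) | (((~(A ^ D)) | A) & D))

C | (((~(A ^ D)) | A) | (((~(A ^ D)) | A) & D))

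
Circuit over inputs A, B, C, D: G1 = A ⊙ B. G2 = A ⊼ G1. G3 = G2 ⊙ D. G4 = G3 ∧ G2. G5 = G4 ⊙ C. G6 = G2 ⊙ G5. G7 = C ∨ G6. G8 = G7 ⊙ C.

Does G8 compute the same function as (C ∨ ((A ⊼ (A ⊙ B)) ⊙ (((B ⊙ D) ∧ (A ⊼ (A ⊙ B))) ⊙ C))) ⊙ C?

G1 = A ⊙ B
G2 = A ⊼ G1 = A ⊼ (A ⊙ B)
G3 = G2 ⊙ D = (A ⊼ (A ⊙ B)) ⊙ D
G4 = G3 ∧ G2 = ((A ⊼ (A ⊙ B)) ⊙ D) ∧ (A ⊼ (A ⊙ B))
G5 = G4 ⊙ C = (((A ⊼ (A ⊙ B)) ⊙ D) ∧ (A ⊼ (A ⊙ B))) ⊙ C
G6 = G2 ⊙ G5 = (A ⊼ (A ⊙ B)) ⊙ ((((A ⊼ (A ⊙ B)) ⊙ D) ∧ (A ⊼ (A ⊙ B))) ⊙ C)
G7 = C ∨ G6 = C ∨ ((A ⊼ (A ⊙ B)) ⊙ ((((A ⊼ (A ⊙ B)) ⊙ D) ∧ (A ⊼ (A ⊙ B))) ⊙ C))
G8 = G7 ⊙ C = (C ∨ ((A ⊼ (A ⊙ B)) ⊙ ((((A ⊼ (A ⊙ B)) ⊙ D) ∧ (A ⊼ (A ⊙ B))) ⊙ C))) ⊙ C
At A=0, B=0, C=0, D=0: circuit gives 0, formula gives 1.

No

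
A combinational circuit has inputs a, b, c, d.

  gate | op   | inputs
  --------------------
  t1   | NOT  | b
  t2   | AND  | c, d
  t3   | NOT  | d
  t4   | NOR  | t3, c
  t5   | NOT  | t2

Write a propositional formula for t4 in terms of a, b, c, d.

t3 = NOT d
t4 = t3 NOR c = NOT d NOR c

NOT d NOR c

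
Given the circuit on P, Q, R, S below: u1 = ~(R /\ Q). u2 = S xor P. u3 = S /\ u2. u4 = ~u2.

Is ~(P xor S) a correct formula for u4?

u2 = S xor P
u4 = ~u2 = ~(S xor P)
At P=0, Q=0, R=0, S=1: circuit gives 0, formula gives 0.
At P=0, Q=0, R=0, S=0: circuit gives 1, formula gives 1.
Agrees on all 16 inputs.

Yes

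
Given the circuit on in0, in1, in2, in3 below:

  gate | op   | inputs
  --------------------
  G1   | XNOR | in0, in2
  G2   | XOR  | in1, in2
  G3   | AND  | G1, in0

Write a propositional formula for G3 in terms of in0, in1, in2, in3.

G1 = in0 XNOR in2
G3 = G1 AND in0 = (in0 XNOR in2) AND in0

(in0 XNOR in2) AND in0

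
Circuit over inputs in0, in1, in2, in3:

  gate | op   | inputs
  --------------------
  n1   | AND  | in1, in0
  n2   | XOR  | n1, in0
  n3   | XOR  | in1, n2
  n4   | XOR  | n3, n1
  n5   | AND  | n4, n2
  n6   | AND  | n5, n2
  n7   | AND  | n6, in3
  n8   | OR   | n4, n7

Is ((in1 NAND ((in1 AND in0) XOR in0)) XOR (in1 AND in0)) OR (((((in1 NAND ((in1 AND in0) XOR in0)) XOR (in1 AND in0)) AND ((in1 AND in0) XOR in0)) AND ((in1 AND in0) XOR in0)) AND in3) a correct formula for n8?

n1 = in1 AND in0
n2 = n1 XOR in0 = (in1 AND in0) XOR in0
n3 = in1 XOR n2 = in1 XOR ((in1 AND in0) XOR in0)
n4 = n3 XOR n1 = (in1 XOR ((in1 AND in0) XOR in0)) XOR (in1 AND in0)
n5 = n4 AND n2 = ((in1 XOR ((in1 AND in0) XOR in0)) XOR (in1 AND in0)) AND ((in1 AND in0) XOR in0)
n6 = n5 AND n2 = (((in1 XOR ((in1 AND in0) XOR in0)) XOR (in1 AND in0)) AND ((in1 AND in0) XOR in0)) AND ((in1 AND in0) XOR in0)
n7 = n6 AND in3 = ((((in1 XOR ((in1 AND in0) XOR in0)) XOR (in1 AND in0)) AND ((in1 AND in0) XOR in0)) AND ((in1 AND in0) XOR in0)) AND in3
n8 = n4 OR n7 = ((in1 XOR ((in1 AND in0) XOR in0)) XOR (in1 AND in0)) OR (((((in1 XOR ((in1 AND in0) XOR in0)) XOR (in1 AND in0)) AND ((in1 AND in0) XOR in0)) AND ((in1 AND in0) XOR in0)) AND in3)
At in0=0, in1=0, in2=0, in3=0: circuit gives 0, formula gives 1.

No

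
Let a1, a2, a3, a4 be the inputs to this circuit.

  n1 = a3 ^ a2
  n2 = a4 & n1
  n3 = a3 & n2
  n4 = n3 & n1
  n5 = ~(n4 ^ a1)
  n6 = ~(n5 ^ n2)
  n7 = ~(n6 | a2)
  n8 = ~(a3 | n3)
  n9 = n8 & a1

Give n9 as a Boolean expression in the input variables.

n1 = a3 ^ a2
n2 = a4 & n1 = a4 & (a3 ^ a2)
n3 = a3 & n2 = a3 & (a4 & (a3 ^ a2))
n8 = ~(a3 | n3) = ~(a3 | (a3 & (a4 & (a3 ^ a2))))
n9 = n8 & a1 = (~(a3 | (a3 & (a4 & (a3 ^ a2))))) & a1

(~(a3 | (a3 & (a4 & (a3 ^ a2))))) & a1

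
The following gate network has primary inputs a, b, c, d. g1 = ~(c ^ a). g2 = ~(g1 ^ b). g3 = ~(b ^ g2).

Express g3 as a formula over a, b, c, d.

~(b ^ (~((~(c ^ a)) ^ b)))

g1 = ~(c ^ a)
g2 = ~(g1 ^ b) = ~((~(c ^ a)) ^ b)
g3 = ~(b ^ g2) = ~(b ^ (~((~(c ^ a)) ^ b)))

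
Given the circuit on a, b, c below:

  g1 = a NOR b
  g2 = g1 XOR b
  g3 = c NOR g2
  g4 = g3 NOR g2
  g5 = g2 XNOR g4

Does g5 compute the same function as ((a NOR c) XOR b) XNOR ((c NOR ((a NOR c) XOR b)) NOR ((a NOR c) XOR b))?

g1 = a NOR b
g2 = g1 XOR b = (a NOR b) XOR b
g3 = c NOR g2 = c NOR ((a NOR b) XOR b)
g4 = g3 NOR g2 = (c NOR ((a NOR b) XOR b)) NOR ((a NOR b) XOR b)
g5 = g2 XNOR g4 = ((a NOR b) XOR b) XNOR ((c NOR ((a NOR b) XOR b)) NOR ((a NOR b) XOR b))
At a=0, b=1, c=0: circuit gives 0, formula gives 1.

No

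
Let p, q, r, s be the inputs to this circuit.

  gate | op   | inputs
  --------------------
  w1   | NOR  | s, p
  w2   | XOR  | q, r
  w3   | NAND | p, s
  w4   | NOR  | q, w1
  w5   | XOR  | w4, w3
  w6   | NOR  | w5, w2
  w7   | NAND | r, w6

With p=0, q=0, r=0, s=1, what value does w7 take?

w1 = 1 NOR 0 = 0
w2 = 0 XOR 0 = 0
w3 = 0 NAND 1 = 1
w4 = 0 NOR 0 = 1
w5 = 1 XOR 1 = 0
w6 = 0 NOR 0 = 1
w7 = 0 NAND 1 = 1

1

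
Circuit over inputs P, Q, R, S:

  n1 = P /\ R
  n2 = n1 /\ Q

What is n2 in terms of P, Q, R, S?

n1 = P /\ R
n2 = n1 /\ Q = (P /\ R) /\ Q

(P /\ R) /\ Q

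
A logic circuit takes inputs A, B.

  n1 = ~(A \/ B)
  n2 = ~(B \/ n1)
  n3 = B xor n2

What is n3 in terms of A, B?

B xor (~(B \/ (~(A \/ B))))

n1 = ~(A \/ B)
n2 = ~(B \/ n1) = ~(B \/ (~(A \/ B)))
n3 = B xor n2 = B xor (~(B \/ (~(A \/ B))))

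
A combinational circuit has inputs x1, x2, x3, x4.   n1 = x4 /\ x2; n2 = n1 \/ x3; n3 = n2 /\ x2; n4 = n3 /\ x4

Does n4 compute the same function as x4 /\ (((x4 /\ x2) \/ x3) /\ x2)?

Yes

n1 = x4 /\ x2
n2 = n1 \/ x3 = (x4 /\ x2) \/ x3
n3 = n2 /\ x2 = ((x4 /\ x2) \/ x3) /\ x2
n4 = n3 /\ x4 = (((x4 /\ x2) \/ x3) /\ x2) /\ x4
At x1=0, x2=0, x3=0, x4=0: circuit gives 0, formula gives 0.
At x1=0, x2=1, x3=0, x4=1: circuit gives 1, formula gives 1.
Agrees on all 16 inputs.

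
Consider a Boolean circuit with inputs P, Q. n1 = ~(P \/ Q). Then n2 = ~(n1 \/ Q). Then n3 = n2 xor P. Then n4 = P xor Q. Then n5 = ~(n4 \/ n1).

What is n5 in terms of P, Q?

n1 = ~(P \/ Q)
n4 = P xor Q
n5 = ~(n4 \/ n1) = ~((P xor Q) \/ (~(P \/ Q)))

~((P xor Q) \/ (~(P \/ Q)))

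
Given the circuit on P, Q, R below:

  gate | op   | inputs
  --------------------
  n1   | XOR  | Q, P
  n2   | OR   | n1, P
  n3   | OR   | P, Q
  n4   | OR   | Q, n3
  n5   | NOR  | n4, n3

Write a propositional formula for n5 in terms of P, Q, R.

n3 = P OR Q
n4 = Q OR n3 = Q OR (P OR Q)
n5 = n4 NOR n3 = (Q OR (P OR Q)) NOR (P OR Q)

(Q OR (P OR Q)) NOR (P OR Q)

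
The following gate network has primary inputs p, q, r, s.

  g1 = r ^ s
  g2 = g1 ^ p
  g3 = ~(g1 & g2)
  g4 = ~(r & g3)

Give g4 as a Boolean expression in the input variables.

~(r & (~((r ^ s) & ((r ^ s) ^ p))))

g1 = r ^ s
g2 = g1 ^ p = (r ^ s) ^ p
g3 = ~(g1 & g2) = ~((r ^ s) & ((r ^ s) ^ p))
g4 = ~(r & g3) = ~(r & (~((r ^ s) & ((r ^ s) ^ p))))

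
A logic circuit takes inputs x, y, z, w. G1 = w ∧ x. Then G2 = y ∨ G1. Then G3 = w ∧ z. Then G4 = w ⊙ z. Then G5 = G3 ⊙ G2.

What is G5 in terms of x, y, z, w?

G1 = w ∧ x
G2 = y ∨ G1 = y ∨ (w ∧ x)
G3 = w ∧ z
G5 = G3 ⊙ G2 = (w ∧ z) ⊙ (y ∨ (w ∧ x))

(w ∧ z) ⊙ (y ∨ (w ∧ x))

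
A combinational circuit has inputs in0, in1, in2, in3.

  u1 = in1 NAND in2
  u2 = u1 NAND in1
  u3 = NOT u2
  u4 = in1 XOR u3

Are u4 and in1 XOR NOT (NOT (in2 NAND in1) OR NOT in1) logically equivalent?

Yes

u1 = in1 NAND in2
u2 = u1 NAND in1 = (in1 NAND in2) NAND in1
u3 = NOT u2 = NOT ((in1 NAND in2) NAND in1)
u4 = in1 XOR u3 = in1 XOR NOT ((in1 NAND in2) NAND in1)
At in0=0, in1=0, in2=0, in3=0: circuit gives 0, formula gives 0.
At in0=0, in1=1, in2=1, in3=0: circuit gives 1, formula gives 1.
Agrees on all 16 inputs.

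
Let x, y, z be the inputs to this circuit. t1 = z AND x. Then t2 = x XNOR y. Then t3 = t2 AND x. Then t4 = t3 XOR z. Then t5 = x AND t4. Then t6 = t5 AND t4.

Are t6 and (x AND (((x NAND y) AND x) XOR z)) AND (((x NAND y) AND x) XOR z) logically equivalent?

t2 = x XNOR y
t3 = t2 AND x = (x XNOR y) AND x
t4 = t3 XOR z = ((x XNOR y) AND x) XOR z
t5 = x AND t4 = x AND (((x XNOR y) AND x) XOR z)
t6 = t5 AND t4 = (x AND (((x XNOR y) AND x) XOR z)) AND (((x XNOR y) AND x) XOR z)
At x=1, y=0, z=0: circuit gives 0, formula gives 1.

No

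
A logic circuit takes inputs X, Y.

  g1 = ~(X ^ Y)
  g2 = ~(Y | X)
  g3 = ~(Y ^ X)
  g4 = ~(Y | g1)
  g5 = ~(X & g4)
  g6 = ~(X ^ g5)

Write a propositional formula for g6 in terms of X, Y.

g1 = ~(X ^ Y)
g4 = ~(Y | g1) = ~(Y | (~(X ^ Y)))
g5 = ~(X & g4) = ~(X & (~(Y | (~(X ^ Y)))))
g6 = ~(X ^ g5) = ~(X ^ (~(X & (~(Y | (~(X ^ Y)))))))

~(X ^ (~(X & (~(Y | (~(X ^ Y)))))))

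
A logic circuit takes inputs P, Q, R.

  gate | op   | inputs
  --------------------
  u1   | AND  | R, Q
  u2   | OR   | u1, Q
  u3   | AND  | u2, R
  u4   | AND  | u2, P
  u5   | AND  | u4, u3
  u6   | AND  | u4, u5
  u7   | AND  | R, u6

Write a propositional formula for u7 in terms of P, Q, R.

R AND ((((R AND Q) OR Q) AND P) AND ((((R AND Q) OR Q) AND P) AND (((R AND Q) OR Q) AND R)))

u1 = R AND Q
u2 = u1 OR Q = (R AND Q) OR Q
u3 = u2 AND R = ((R AND Q) OR Q) AND R
u4 = u2 AND P = ((R AND Q) OR Q) AND P
u5 = u4 AND u3 = (((R AND Q) OR Q) AND P) AND (((R AND Q) OR Q) AND R)
u6 = u4 AND u5 = (((R AND Q) OR Q) AND P) AND ((((R AND Q) OR Q) AND P) AND (((R AND Q) OR Q) AND R))
u7 = R AND u6 = R AND ((((R AND Q) OR Q) AND P) AND ((((R AND Q) OR Q) AND P) AND (((R AND Q) OR Q) AND R)))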